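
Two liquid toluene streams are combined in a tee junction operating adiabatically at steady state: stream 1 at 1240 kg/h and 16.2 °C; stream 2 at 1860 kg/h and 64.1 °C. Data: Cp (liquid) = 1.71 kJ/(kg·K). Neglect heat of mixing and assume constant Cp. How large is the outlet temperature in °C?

T_out = 44.9 °C

Adiabatic, steady state ⇒ Σ ṁᵢCp,ᵢ(T_out − Tᵢ) = 0
Σ ṁᵢCp,ᵢTᵢ = 1240×1.71×16.2 + 1860×1.71×64.1 = 238230
Σ ṁᵢCp,ᵢ = 1240×1.71 + 1860×1.71 = 5301
T_out = 238230 / 5301 = 44.94 °C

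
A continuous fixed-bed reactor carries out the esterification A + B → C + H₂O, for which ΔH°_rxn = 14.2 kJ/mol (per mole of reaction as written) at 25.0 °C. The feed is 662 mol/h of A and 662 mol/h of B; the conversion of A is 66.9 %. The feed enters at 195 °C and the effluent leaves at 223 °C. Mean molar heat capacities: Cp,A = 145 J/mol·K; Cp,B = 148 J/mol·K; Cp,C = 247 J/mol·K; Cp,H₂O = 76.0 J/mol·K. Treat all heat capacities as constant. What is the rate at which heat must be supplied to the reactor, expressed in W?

Q_in = 3990 W

Extent of reaction ξ = 0.669 × 662 = 442.88 mol/h
Reaction term: ξ·ΔH°_rxn = 442.88 × 14.2 = 6288.9 kJ/h
Sensible, feed 195→25 °C: -32974 kJ/h
Outlet flows (mol/h): A 219.12, B 219.12, C 442.88, H₂O 442.88
Sensible, products 25→223 °C: 41036 kJ/h
Q = ΔH = 14351 kJ/h = 3.9863 kW
Heat supplied = 3986.3 W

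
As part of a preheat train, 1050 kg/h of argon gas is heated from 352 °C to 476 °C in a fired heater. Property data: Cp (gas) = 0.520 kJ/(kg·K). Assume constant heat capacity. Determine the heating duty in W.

Q = 18800 W

Q = ṁ·Cp·ΔT = 1050 × 0.520 × (476 − 352) = 67704 kJ/h
Converting: 67704 / 3600 s = 18.807 kW
Heating duty = 18807 W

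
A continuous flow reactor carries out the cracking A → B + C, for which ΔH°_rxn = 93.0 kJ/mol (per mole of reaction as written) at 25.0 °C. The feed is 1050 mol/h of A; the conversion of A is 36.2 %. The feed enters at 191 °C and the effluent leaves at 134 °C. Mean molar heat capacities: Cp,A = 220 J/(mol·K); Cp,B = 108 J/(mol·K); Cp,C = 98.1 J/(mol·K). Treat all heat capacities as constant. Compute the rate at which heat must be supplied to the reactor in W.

Q_in = 6000 W

Extent of reaction ξ = 0.362 × 1050 = 380.1 mol/h
Reaction term: ξ·ΔH°_rxn = 380.1 × 93.0 = 35349 kJ/h
Sensible, feed 191→25 °C: -38346 kJ/h
Outlet flows (mol/h): A 669.9, B 380.1, C 380.1
Sensible, products 25→134 °C: 24603 kJ/h
Q = ΔH = 21606 kJ/h = 6.0018 kW
Heat supplied = 6001.8 W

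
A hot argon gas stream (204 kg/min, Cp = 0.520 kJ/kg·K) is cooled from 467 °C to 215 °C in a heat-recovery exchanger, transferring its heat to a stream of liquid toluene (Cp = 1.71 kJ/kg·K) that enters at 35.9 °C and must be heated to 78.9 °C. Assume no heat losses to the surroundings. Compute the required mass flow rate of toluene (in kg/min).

Heat released by hot stream: Q = 204 × 0.520 × (467 − 215) = 26732 kJ/min
Energy balance on cold side (adiabatic exchanger): Q = ṁ_c·Cp_c·(T_c,out − T_c,in)
ṁ_c = 26732 / [1.71 × (78.9 − 35.9)] = 363.55 kg/min

ṁ_c = 364 kg/min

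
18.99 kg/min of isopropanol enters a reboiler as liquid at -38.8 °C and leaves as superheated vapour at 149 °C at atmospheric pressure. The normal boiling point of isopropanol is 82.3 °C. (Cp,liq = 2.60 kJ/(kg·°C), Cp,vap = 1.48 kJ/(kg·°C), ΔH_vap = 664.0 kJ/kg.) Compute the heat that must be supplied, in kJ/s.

liquid -38.8→82.3 °C: 314.86 kJ/kg
vaporisation at 82.3 °C: 664 kJ/kg
vapour 82.3→149 °C: 98.716 kJ/kg
Δh = 314.86 + 664 + 98.716 = 1077.6 kJ/kg
Q = ṁ·Δh = 18.99 kg/min × 1077.6 kJ/kg = 20463 kJ/min
|Q| = 341.05 kW

Q = 341 kJ/s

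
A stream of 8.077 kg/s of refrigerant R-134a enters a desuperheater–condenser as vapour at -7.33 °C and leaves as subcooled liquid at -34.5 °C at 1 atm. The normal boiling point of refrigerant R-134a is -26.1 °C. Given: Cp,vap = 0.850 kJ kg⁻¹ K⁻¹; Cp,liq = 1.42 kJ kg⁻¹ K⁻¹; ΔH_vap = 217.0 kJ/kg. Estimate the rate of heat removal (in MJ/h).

Q_c = 7120 MJ/h

vapour -7.33→-26.1 °C: -15.955 kJ/kg
condensation at -26.1 °C: -217 kJ/kg
liquid -26.1→-34.5 °C: -11.928 kJ/kg
Δh = -15.955 + -217 + -11.928 = -244.88 kJ/kg
Q = ṁ·Δh = 8.077 kg/s × -244.88 kJ/kg = -1977.9 kJ/s
|Q| = 1977.9 kW = 7120.5 MJ/h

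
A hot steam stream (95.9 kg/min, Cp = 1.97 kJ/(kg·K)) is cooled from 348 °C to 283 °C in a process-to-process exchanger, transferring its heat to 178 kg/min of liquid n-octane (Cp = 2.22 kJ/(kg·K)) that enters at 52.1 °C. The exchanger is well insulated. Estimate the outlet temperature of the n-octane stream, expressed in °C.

Heat released by hot stream: Q = 95.9 × 1.97 × (348 − 283) = 12280 kJ/min
Energy balance on cold side (adiabatic exchanger): Q = ṁ_c·Cp_c·(T_c,out − T_c,in)
T_c,out = 52.1 + 12280/(178 × 2.22) = 83.176 °C

T_c,out = 83.2 °C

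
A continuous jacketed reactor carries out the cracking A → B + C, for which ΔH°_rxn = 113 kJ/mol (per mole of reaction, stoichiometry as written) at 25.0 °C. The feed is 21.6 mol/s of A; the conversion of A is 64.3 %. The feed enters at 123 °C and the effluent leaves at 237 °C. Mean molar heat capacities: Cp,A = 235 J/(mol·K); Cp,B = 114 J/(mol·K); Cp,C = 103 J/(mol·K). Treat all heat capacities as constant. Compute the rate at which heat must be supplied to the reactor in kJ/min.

Q_in = 126000 kJ/min

Extent of reaction ξ = 0.643 × 21.6 = 13.889 mol/s
Reaction term: ξ·ΔH°_rxn = 13.889 × 113 = 1569.4 kJ/s
Sensible, feed 123→25 °C: -497.45 kJ/s
Outlet flows (mol/s): A 7.7112, B 13.889, C 13.889
Sensible, products 25→237 °C: 1023.1 kJ/s
Q = ΔH = 2095.1 kJ/s = 2095.1 kW
Heat supplied = 125710 kJ/min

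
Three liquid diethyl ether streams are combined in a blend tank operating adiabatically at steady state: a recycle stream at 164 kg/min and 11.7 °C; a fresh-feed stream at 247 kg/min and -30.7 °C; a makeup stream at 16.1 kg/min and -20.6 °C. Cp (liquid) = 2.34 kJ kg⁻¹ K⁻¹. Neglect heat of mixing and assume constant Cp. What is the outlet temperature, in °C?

Energy balance with Q = 0: Σ ṁᵢCp,ᵢ(T_out − Tᵢ) = 0
Σ ṁᵢCp,ᵢTᵢ = 164×2.34×11.7 + 247×2.34×-30.7 + 16.1×2.34×-20.6 = -14030
Σ ṁᵢCp,ᵢ = 164×2.34 + 247×2.34 + 16.1×2.34 = 999.41
T_out = -14030 / 999.41 = -14.038 °C

T_out = -14.0 °C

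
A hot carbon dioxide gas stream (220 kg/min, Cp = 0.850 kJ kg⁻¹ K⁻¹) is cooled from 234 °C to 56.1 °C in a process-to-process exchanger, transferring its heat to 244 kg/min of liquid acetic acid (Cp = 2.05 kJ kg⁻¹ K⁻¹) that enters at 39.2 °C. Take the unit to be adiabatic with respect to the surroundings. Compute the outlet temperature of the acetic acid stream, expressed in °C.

T_c,out = 106 °C

Heat released by hot stream: Q = 220 × 0.850 × (234 − 56.1) = 33267 kJ/min
Energy balance on cold side (adiabatic exchanger): Q = ṁ_c·Cp_c·(T_c,out − T_c,in)
T_c,out = 39.2 + 33267/(244 × 2.05) = 105.71 °C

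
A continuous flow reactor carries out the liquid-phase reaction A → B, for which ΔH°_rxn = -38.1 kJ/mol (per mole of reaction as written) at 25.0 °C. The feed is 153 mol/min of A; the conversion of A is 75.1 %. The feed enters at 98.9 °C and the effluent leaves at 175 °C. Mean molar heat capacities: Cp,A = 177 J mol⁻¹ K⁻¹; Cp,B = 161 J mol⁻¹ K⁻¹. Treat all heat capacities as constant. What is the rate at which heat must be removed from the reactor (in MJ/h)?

Q_out = 156 MJ/h

Extent of reaction ξ = 0.751 × 153 = 114.9 mol/min
Reaction term: ξ·ΔH°_rxn = 114.9 × -38.1 = -4377.8 kJ/min
Sensible, feed 98.9→25 °C: -2001.3 kJ/min
Outlet flows (mol/min): A 38.097, B 114.9
Sensible, products 25→175 °C: 3786.4 kJ/min
Q = ΔH = -2592.7 kJ/min = -43.212 kW
Heat removed = 155.56 MJ/h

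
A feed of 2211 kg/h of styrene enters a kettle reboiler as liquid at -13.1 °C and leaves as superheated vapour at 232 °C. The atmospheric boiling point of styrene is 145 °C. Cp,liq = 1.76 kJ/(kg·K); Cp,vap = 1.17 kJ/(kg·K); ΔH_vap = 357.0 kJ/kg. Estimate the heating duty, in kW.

liquid -13.1→145 °C: 278.26 kJ/kg
vaporisation at 145 °C: 357 kJ/kg
vapour 145→232 °C: 101.79 kJ/kg
Δh = 278.26 + 357 + 101.79 = 737.05 kJ/kg
Q = ṁ·Δh = 2211 kg/h × 737.05 kJ/kg = 1.6296e+06 kJ/h
|Q| = 452.67 kW

Q = 453 kW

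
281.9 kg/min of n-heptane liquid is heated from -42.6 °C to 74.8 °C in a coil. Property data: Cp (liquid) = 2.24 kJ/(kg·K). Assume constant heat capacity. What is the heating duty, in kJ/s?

Q = 1240 kJ/s

Q = ṁ·Cp·ΔT = 281.9 × 2.24 × (74.8 − -42.6) = 74133 kJ/min
Converting: 74133 / 60 s = 1235.5 kW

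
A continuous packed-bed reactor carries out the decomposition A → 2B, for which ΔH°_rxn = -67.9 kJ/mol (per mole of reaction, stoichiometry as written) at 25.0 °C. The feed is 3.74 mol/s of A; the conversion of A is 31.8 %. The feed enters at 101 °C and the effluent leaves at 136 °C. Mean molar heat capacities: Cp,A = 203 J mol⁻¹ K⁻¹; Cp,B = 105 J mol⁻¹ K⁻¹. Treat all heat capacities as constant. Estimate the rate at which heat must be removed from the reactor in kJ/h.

Q_out = 192000 kJ/h

Extent of reaction ξ = 0.318 × 3.74 = 1.1893 mol/s
Reaction term: ξ·ΔH°_rxn = 1.1893 × -67.9 = -80.755 kJ/s
Sensible, feed 101→25 °C: -57.701 kJ/s
Outlet flows (mol/s): A 2.5507, B 2.3786
Sensible, products 25→136 °C: 85.198 kJ/s
Q = ΔH = -53.258 kJ/s = -53.258 kW
Heat removed = 191730 kJ/h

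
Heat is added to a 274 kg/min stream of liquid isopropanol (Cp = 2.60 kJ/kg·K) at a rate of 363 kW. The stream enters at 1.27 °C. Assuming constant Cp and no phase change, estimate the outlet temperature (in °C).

T_out = 31.8 °C

Q = 363 kW = 21780 kJ/min
ΔT = Q/(ṁ·Cp) = 21780/(274×2.60) = 30.573 K
T_out = 1.27 + 30.573 = 31.843 °C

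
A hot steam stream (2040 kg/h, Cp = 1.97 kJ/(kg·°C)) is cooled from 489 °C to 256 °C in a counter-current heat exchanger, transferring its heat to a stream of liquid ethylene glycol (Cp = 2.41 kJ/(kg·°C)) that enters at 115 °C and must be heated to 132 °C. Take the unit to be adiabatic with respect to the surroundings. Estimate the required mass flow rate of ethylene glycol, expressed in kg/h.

ṁ_c = 22900 kg/h

Heat released by hot stream: Q = 2040 × 1.97 × (489 − 256) = 936380 kJ/h
Energy balance on cold side (adiabatic exchanger): Q = ṁ_c·Cp_c·(T_c,out − T_c,in)
ṁ_c = 936380 / [2.41 × (132 − 115)] = 22855 kg/h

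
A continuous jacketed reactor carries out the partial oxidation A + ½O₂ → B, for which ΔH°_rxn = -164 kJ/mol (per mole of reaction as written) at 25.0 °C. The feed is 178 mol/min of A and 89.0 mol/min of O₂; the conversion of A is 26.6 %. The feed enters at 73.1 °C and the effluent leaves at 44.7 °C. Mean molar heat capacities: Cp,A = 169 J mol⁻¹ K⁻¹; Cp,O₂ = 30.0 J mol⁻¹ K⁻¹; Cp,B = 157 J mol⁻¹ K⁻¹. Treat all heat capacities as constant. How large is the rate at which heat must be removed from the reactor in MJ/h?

Extent of reaction ξ = 0.266 × 178 = 47.348 mol/min
Reaction term: ξ·ΔH°_rxn = 47.348 × -164 = -7765.1 kJ/min
Sensible, feed 73.1→25 °C: -1575.4 kJ/min
Outlet flows (mol/min): A 130.65, O₂ 65.326, B 47.348
Sensible, products 25→44.7 °C: 620.03 kJ/min
Q = ΔH = -8720.4 kJ/min = -145.34 kW
Heat removed = 523.22 MJ/h

Q_out = 523 MJ/h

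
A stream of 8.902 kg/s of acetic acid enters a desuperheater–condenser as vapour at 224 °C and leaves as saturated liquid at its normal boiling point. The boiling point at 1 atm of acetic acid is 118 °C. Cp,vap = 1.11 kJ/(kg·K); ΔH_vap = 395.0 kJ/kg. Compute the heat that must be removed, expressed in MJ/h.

Q_c = 16400 MJ/h

vapour 224→118 °C: -117.66 kJ/kg
condensation at 118 °C: -395 kJ/kg
Δh = -117.66 + -395 = -512.66 kJ/kg
Q = ṁ·Δh = 8.902 kg/s × -512.66 kJ/kg = -4563.7 kJ/s
|Q| = 4563.7 kW = 16429 MJ/h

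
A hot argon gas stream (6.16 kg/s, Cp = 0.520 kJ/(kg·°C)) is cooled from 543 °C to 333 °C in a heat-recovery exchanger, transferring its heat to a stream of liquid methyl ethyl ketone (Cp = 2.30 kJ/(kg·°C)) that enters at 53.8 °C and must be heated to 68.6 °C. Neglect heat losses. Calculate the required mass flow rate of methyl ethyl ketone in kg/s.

ṁ_c = 19.8 kg/s

Heat released by hot stream: Q = 6.16 × 0.520 × (543 − 333) = 672.67 kJ/s
Energy balance on cold side (adiabatic exchanger): Q = ṁ_c·Cp_c·(T_c,out − T_c,in)
ṁ_c = 672.67 / [2.30 × (68.6 − 53.8)] = 19.761 kg/s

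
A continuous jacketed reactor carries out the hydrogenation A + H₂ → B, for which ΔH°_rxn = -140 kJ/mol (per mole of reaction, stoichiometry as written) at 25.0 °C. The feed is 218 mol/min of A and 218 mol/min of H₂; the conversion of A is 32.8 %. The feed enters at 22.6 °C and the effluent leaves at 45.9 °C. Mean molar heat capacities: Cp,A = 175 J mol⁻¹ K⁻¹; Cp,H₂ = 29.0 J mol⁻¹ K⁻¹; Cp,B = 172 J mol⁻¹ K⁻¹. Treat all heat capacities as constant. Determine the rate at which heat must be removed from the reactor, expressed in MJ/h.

Q_out = 541 MJ/h

Extent of reaction ξ = 0.328 × 218 = 71.504 mol/min
Reaction term: ξ·ΔH°_rxn = 71.504 × -140 = -10011 kJ/min
Sensible, feed 22.6→25 °C: 106.73 kJ/min
Outlet flows (mol/min): A 146.5, H₂ 146.5, B 71.504
Sensible, products 25→45.9 °C: 881.64 kJ/min
Q = ΔH = -9022.2 kJ/min = -150.37 kW
Heat removed = 541.33 MJ/h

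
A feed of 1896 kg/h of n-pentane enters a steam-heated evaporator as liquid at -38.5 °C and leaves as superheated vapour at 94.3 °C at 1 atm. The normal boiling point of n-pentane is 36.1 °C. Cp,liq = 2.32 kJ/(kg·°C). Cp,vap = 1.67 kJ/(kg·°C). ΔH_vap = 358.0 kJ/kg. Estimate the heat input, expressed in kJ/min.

liquid -38.5→36.1 °C: 173.07 kJ/kg
vaporisation at 36.1 °C: 358 kJ/kg
vapour 36.1→94.3 °C: 97.194 kJ/kg
Δh = 173.07 + 358 + 97.194 = 628.27 kJ/kg
Q = ṁ·Δh = 1896 kg/h × 628.27 kJ/kg = 1.1912e+06 kJ/h
|Q| = 330.89 kW = 19853 kJ/min

Q = 19900 kJ/min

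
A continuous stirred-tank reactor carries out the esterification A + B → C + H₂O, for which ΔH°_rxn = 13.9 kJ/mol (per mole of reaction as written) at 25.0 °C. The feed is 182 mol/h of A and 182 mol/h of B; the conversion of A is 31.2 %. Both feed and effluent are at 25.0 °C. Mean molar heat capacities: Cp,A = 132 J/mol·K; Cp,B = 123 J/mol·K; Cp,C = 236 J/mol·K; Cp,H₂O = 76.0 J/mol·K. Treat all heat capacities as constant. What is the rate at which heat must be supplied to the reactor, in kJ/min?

Extent of reaction ξ = 0.312 × 182 = 56.784 mol/h
Reaction term: ξ·ΔH°_rxn = 56.784 × 13.9 = 789.3 kJ/h
Q = ΔH = 789.3 kJ/h = 0.21925 kW
Heat supplied = 13.155 kJ/min

Q_in = 13.2 kJ/min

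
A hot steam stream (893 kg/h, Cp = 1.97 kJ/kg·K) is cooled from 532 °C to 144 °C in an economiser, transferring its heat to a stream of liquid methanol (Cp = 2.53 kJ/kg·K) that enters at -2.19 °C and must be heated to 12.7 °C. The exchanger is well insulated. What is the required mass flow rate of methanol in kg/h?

ṁ_c = 18100 kg/h

Heat released by hot stream: Q = 893 × 1.97 × (532 − 144) = 682570 kJ/h
Energy balance on cold side (adiabatic exchanger): Q = ṁ_c·Cp_c·(T_c,out − T_c,in)
ṁ_c = 682570 / [2.53 × (12.7 − -2.19)] = 18119 kg/h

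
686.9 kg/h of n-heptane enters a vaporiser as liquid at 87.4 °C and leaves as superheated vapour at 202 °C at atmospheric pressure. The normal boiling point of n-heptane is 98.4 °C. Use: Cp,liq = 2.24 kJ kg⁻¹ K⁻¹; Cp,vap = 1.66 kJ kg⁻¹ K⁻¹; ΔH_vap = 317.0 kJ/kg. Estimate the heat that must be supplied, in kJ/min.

Q = 5880 kJ/min

liquid 87.4→98.4 °C: 24.64 kJ/kg
vaporisation at 98.4 °C: 317 kJ/kg
vapour 98.4→202 °C: 171.98 kJ/kg
Δh = 24.64 + 317 + 171.98 = 513.62 kJ/kg
Q = ṁ·Δh = 686.9 kg/h × 513.62 kJ/kg = 352800 kJ/h
|Q| = 98.001 kW = 5880 kJ/min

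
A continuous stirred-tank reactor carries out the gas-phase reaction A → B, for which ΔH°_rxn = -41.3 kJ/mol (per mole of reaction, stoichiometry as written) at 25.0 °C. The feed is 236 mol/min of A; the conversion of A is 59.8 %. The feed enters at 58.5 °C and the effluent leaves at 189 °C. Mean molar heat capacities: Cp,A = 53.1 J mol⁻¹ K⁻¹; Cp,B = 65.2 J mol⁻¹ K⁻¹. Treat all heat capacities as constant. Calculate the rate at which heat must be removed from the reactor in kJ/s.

Extent of reaction ξ = 0.598 × 236 = 141.13 mol/min
Reaction term: ξ·ΔH°_rxn = 141.13 × -41.3 = -5828.6 kJ/min
Sensible, feed 58.5→25 °C: -419.81 kJ/min
Outlet flows (mol/min): A 94.872, B 141.13
Sensible, products 25→189 °C: 2335.2 kJ/min
Q = ΔH = -3913.2 kJ/min = -65.219 kW
Heat removed = 65.219 kJ/s

Q_out = 65.2 kJ/s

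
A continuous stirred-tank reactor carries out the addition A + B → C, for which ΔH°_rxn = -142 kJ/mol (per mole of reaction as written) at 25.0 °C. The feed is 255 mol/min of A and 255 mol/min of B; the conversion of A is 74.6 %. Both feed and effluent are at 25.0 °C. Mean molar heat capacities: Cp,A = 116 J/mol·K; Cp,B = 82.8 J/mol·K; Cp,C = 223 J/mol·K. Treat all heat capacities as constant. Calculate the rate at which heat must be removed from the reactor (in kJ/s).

Q_out = 450 kJ/s

Extent of reaction ξ = 0.746 × 255 = 190.23 mol/min
Reaction term: ξ·ΔH°_rxn = 190.23 × -142 = -27013 kJ/min
Q = ΔH = -27013 kJ/min = -450.21 kW
Heat removed = 450.21 kJ/s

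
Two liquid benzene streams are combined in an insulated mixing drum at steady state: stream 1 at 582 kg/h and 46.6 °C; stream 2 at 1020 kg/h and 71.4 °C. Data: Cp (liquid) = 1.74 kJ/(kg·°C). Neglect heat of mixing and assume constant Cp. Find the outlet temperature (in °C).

Adiabatic, steady state ⇒ Σ ṁᵢCp,ᵢ(T_out − Tᵢ) = 0
Σ ṁᵢCp,ᵢTᵢ = 582×1.74×46.6 + 1020×1.74×71.4 = 173910
Σ ṁᵢCp,ᵢ = 582×1.74 + 1020×1.74 = 2787.5
T_out = 173910 / 2787.5 = 62.39 °C

T_out = 62.4 °C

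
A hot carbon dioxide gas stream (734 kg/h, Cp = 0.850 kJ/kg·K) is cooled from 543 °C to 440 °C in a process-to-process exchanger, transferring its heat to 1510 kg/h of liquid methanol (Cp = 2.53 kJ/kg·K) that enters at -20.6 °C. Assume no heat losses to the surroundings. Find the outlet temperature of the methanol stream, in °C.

T_c,out = -3.78 °C

Heat released by hot stream: Q = 734 × 0.850 × (543 − 440) = 64262 kJ/h
Energy balance on cold side (adiabatic exchanger): Q = ṁ_c·Cp_c·(T_c,out − T_c,in)
T_c,out = -20.6 + 64262/(1510 × 2.53) = -3.7789 °C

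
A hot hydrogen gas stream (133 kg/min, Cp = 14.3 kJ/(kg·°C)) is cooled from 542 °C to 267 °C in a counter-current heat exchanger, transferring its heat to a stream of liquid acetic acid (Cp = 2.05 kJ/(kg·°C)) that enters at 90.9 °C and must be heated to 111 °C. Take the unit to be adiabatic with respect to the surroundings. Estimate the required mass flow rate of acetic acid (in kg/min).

ṁ_c = 12700 kg/min

Heat released by hot stream: Q = 133 × 14.3 × (542 − 267) = 523020 kJ/min
Energy balance on cold side (adiabatic exchanger): Q = ṁ_c·Cp_c·(T_c,out − T_c,in)
ṁ_c = 523020 / [2.05 × (111 − 90.9)] = 12693 kg/min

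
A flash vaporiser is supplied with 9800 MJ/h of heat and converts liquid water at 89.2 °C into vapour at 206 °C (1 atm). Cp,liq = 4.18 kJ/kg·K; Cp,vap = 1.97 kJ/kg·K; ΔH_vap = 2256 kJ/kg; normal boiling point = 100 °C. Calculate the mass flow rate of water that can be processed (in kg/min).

ṁ = 65.1 kg/min

Δh = 4.18×(100−89.2) + 2256 + 1.97×(206−100) = 2510 kJ/kg
Q = 9800 MJ/h = 2722.2 kJ/s = 163330 kJ/min
ṁ = Q/Δh = 163330 / 2510 = 65.074 kg/min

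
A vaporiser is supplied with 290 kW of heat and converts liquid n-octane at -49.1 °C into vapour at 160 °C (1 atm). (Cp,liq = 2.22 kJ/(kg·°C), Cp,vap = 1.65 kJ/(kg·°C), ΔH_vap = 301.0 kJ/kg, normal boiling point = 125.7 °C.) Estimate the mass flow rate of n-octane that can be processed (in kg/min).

ṁ = 23.3 kg/min

Δh = 2.22×(125.7−-49.1) + 301.0 + 1.65×(160−125.7) = 745.65 kJ/kg
Q = 290 kW = 290 kJ/s = 17400 kJ/min
ṁ = Q/Δh = 17400 / 745.65 = 23.335 kg/min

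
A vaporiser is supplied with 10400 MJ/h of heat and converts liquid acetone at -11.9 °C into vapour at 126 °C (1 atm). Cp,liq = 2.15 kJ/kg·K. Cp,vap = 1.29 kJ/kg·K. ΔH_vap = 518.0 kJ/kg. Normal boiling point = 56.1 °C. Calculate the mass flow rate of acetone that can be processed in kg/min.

ṁ = 230 kg/min

Δh = 2.15×(56.1−-11.9) + 518.0 + 1.29×(126−56.1) = 754.37 kJ/kg
Q = 10400 MJ/h = 2888.9 kJ/s = 173330 kJ/min
ṁ = Q/Δh = 173330 / 754.37 = 229.77 kg/min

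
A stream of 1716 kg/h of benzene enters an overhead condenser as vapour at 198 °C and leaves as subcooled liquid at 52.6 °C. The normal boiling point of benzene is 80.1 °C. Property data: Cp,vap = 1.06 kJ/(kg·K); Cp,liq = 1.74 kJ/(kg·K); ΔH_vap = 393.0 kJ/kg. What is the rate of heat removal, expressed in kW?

Q_c = 270 kW

vapour 198→80.1 °C: -124.97 kJ/kg
condensation at 80.1 °C: -393 kJ/kg
liquid 80.1→52.6 °C: -47.85 kJ/kg
Δh = -124.97 + -393 + -47.85 = -565.82 kJ/kg
Q = ṁ·Δh = 1716 kg/h × -565.82 kJ/kg = -970950 kJ/h
|Q| = 269.71 kW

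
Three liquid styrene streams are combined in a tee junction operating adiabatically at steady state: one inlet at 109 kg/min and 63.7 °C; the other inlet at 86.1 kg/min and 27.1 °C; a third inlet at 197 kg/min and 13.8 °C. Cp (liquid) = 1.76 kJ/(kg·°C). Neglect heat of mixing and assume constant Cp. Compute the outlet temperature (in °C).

T_out = 30.6 °C

Adiabatic, steady state ⇒ Σ ṁᵢCp,ᵢ(T_out − Tᵢ) = 0
T_out = Σ ṁᵢCp,ᵢTᵢ / Σ ṁᵢCp,ᵢ
      = 21112 / 690.1 = 30.592 °C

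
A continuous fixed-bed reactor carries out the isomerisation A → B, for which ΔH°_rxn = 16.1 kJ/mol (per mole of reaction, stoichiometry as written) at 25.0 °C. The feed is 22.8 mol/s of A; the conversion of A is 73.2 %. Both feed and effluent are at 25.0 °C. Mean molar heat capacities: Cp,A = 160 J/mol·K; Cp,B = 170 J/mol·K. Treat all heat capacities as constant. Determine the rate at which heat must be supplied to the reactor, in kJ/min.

Q_in = 16100 kJ/min

Extent of reaction ξ = 0.732 × 22.8 = 16.69 mol/s
Reaction term: ξ·ΔH°_rxn = 16.69 × 16.1 = 268.7 kJ/s
Q = ΔH = 268.7 kJ/s = 268.7 kW
Heat supplied = 16122 kJ/min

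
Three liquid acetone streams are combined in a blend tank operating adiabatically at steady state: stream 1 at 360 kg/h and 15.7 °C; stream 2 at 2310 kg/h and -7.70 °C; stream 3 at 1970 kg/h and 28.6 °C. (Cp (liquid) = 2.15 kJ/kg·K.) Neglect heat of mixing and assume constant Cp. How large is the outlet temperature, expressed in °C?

No heat crosses the boundary, so H_out = H_in.
Σ ṁᵢCp,ᵢTᵢ = 360×2.15×15.7 + 2310×2.15×-7.70 + 1970×2.15×28.6 = 95045
Σ ṁᵢCp,ᵢ = 360×2.15 + 2310×2.15 + 1970×2.15 = 9976
T_out = 95045 / 9976 = 9.5274 °C

T_out = 9.53 °C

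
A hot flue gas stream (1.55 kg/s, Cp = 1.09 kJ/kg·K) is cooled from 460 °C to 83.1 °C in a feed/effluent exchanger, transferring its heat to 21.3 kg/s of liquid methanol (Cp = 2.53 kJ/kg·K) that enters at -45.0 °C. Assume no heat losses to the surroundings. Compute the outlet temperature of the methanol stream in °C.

T_c,out = -33.2 °C

Heat released by hot stream: Q = 1.55 × 1.09 × (460 − 83.1) = 636.77 kJ/s
Energy balance on cold side (adiabatic exchanger): Q = ṁ_c·Cp_c·(T_c,out − T_c,in)
T_c,out = -45.0 + 636.77/(21.3 × 2.53) = -33.184 °C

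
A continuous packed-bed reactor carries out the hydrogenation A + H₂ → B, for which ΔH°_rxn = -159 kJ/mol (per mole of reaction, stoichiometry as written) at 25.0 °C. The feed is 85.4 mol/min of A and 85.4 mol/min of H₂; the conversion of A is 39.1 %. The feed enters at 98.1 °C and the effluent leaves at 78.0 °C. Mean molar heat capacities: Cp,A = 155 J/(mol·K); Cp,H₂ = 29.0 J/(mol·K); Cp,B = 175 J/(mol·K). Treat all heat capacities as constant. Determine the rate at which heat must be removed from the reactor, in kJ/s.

Q_out = 94.0 kJ/s

Extent of reaction ξ = 0.391 × 85.4 = 33.391 mol/min
Reaction term: ξ·ΔH°_rxn = 33.391 × -159 = -5309.2 kJ/min
Sensible, feed 98.1→25 °C: -1148.7 kJ/min
Outlet flows (mol/min): A 52.009, H₂ 52.009, B 33.391
Sensible, products 25→78.0 °C: 816.89 kJ/min
Q = ΔH = -5641 kJ/min = -94.017 kW
Heat removed = 94.017 kJ/s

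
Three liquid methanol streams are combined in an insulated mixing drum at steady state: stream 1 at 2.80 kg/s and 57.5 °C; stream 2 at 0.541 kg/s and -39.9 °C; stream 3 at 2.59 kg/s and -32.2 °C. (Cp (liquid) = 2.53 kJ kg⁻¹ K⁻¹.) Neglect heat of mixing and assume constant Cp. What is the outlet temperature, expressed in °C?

T_out = 9.44 °C

No heat crosses the boundary, so H_out = H_in.
Σ ṁᵢCp,ᵢTᵢ = 2.80×2.53×57.5 + 0.541×2.53×-39.9 + 2.59×2.53×-32.2 = 141.72
Σ ṁᵢCp,ᵢ = 2.80×2.53 + 0.541×2.53 + 2.59×2.53 = 15.005
T_out = 141.72 / 15.005 = 9.4446 °C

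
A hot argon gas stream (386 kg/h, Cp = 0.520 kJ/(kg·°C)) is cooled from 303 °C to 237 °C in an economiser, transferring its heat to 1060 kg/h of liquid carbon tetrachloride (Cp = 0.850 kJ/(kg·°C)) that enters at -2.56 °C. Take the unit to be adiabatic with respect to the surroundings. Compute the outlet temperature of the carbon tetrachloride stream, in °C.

T_c,out = 12.1 °C

Heat released by hot stream: Q = 386 × 0.520 × (303 − 237) = 13248 kJ/h
Energy balance on cold side (adiabatic exchanger): Q = ṁ_c·Cp_c·(T_c,out − T_c,in)
T_c,out = -2.56 + 13248/(1060 × 0.850) = 12.143 °C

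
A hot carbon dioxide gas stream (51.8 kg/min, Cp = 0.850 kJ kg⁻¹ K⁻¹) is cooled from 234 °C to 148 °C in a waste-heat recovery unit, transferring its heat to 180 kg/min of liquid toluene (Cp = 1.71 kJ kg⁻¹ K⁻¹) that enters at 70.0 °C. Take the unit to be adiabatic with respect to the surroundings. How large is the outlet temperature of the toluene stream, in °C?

T_c,out = 82.3 °C

Heat released by hot stream: Q = 51.8 × 0.850 × (234 − 148) = 3786.6 kJ/min
Energy balance on cold side (adiabatic exchanger): Q = ṁ_c·Cp_c·(T_c,out − T_c,in)
T_c,out = 70.0 + 3786.6/(180 × 1.71) = 82.302 °C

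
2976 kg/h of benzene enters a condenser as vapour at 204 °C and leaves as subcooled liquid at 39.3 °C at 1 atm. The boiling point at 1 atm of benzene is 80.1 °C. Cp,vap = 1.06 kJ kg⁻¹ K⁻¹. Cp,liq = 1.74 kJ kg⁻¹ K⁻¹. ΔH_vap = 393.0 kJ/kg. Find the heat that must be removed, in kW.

vapour 204→80.1 °C: -131.33 kJ/kg
condensation at 80.1 °C: -393 kJ/kg
liquid 80.1→39.3 °C: -70.992 kJ/kg
Δh = -131.33 + -393 + -70.992 = -595.33 kJ/kg
Q = ṁ·Δh = 2976 kg/h × -595.33 kJ/kg = -1.7717e+06 kJ/h
|Q| = 492.14 kW

Q_c = 492 kW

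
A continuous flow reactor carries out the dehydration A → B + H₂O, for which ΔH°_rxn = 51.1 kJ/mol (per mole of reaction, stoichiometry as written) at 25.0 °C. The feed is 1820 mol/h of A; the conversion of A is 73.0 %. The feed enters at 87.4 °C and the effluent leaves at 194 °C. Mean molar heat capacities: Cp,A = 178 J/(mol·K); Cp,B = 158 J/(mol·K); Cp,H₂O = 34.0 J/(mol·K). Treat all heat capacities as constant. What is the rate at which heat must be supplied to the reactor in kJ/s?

Extent of reaction ξ = 0.730 × 1820 = 1328.6 mol/h
Reaction term: ξ·ΔH°_rxn = 1328.6 × 51.1 = 67891 kJ/h
Sensible, feed 87.4→25 °C: -20215 kJ/h
Outlet flows (mol/h): A 491.4, B 1328.6, H₂O 1328.6
Sensible, products 25→194 °C: 57893 kJ/h
Q = ΔH = 105570 kJ/h = 29.325 kW
Heat supplied = 29.325 kJ/s

Q_in = 29.3 kJ/s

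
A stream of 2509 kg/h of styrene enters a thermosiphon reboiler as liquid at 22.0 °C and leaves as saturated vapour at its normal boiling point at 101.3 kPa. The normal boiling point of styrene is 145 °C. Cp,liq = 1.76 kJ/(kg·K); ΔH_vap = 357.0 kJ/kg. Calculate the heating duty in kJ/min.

liquid 22.0→145 °C: 216.48 kJ/kg
vaporisation at 145 °C: 357 kJ/kg
Δh = 216.48 + 357 = 573.48 kJ/kg
Q = ṁ·Δh = 2509 kg/h × 573.48 kJ/kg = 1.4389e+06 kJ/h
|Q| = 399.68 kW = 23981 kJ/min

Q = 24000 kJ/min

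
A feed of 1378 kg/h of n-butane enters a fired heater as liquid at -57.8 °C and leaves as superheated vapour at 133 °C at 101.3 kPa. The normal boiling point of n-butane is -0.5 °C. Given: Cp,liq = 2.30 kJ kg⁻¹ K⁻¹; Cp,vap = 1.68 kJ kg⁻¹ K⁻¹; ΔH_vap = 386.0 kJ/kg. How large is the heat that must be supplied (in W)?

liquid -57.8→-0.5 °C: 131.79 kJ/kg
vaporisation at -0.5 °C: 386 kJ/kg
vapour -0.5→133 °C: 224.28 kJ/kg
Δh = 131.79 + 386 + 224.28 = 742.07 kJ/kg
Q = ṁ·Δh = 1378 kg/h × 742.07 kJ/kg = 1.0226e+06 kJ/h
|Q| = 284.05 kW = 284050 W

Q = 284000 W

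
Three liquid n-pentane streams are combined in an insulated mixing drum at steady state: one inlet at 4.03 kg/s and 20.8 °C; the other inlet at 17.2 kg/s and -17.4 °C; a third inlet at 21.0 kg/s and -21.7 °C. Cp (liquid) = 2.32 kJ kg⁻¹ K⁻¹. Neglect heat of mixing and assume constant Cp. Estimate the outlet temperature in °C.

Energy balance with Q = 0: Σ ṁᵢCp,ᵢ(T_out − Tᵢ) = 0
Σ ṁᵢCp,ᵢTᵢ = 4.03×2.32×20.8 + 17.2×2.32×-17.4 + 21.0×2.32×-21.7 = -1557.1
Σ ṁᵢCp,ᵢ = 4.03×2.32 + 17.2×2.32 + 21.0×2.32 = 97.974
T_out = -1557.1 / 97.974 = -15.893 °C

T_out = -15.9 °C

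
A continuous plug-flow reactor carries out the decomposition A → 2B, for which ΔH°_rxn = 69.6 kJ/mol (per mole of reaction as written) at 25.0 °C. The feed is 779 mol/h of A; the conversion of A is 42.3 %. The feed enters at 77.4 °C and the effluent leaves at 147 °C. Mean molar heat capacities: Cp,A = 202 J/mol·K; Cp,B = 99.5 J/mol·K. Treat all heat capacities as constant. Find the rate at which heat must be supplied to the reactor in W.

Extent of reaction ξ = 0.423 × 779 = 329.52 mol/h
Reaction term: ξ·ΔH°_rxn = 329.52 × 69.6 = 22934 kJ/h
Sensible, feed 77.4→25 °C: -8245.6 kJ/h
Outlet flows (mol/h): A 449.48, B 659.03
Sensible, products 25→147 °C: 19077 kJ/h
Q = ΔH = 33766 kJ/h = 9.3794 kW
Heat supplied = 9379.4 W

Q_in = 9380 W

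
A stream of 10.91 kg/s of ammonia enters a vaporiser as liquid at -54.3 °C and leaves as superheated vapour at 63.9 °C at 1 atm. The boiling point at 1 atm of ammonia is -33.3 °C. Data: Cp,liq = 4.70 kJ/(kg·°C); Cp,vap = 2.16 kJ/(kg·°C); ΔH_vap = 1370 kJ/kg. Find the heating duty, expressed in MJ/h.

Q = 65900 MJ/h

liquid -54.3→-33.3 °C: 98.7 kJ/kg
vaporisation at -33.3 °C: 1370 kJ/kg
vapour -33.3→63.9 °C: 209.95 kJ/kg
Δh = 98.7 + 1370 + 209.95 = 1678.7 kJ/kg
Q = ṁ·Δh = 10.91 kg/s × 1678.7 kJ/kg = 18314 kJ/s
|Q| = 18314 kW = 65931 MJ/h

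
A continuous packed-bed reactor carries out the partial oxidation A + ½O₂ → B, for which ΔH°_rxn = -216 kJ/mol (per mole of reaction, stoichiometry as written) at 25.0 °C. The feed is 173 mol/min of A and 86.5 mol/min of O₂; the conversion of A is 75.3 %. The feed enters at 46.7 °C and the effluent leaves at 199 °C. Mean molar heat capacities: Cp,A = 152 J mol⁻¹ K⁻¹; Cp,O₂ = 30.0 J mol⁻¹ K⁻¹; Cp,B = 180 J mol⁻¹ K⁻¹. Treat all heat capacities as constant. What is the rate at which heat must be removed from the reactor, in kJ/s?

Extent of reaction ξ = 0.753 × 173 = 130.27 mol/min
Reaction term: ξ·ΔH°_rxn = 130.27 × -216 = -28138 kJ/min
Sensible, feed 46.7→25 °C: -626.93 kJ/min
Outlet flows (mol/min): A 42.731, O₂ 21.365, B 130.27
Sensible, products 25→199 °C: 5321.7 kJ/min
Q = ΔH = -23443 kJ/min = -390.72 kW
Heat removed = 390.72 kJ/s

Q_out = 391 kJ/s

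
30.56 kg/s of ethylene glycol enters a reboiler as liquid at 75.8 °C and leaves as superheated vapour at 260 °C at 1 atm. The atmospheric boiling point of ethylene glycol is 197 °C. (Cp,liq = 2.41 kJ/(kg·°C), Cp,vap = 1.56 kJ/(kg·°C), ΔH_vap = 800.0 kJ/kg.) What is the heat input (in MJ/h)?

liquid 75.8→197 °C: 292.09 kJ/kg
vaporisation at 197 °C: 800 kJ/kg
vapour 197→260 °C: 98.28 kJ/kg
Δh = 292.09 + 800 + 98.28 = 1190.4 kJ/kg
Q = ṁ·Δh = 30.56 kg/s × 1190.4 kJ/kg = 36378 kJ/s
|Q| = 36378 kW = 130960 MJ/h

Q = 131000 MJ/h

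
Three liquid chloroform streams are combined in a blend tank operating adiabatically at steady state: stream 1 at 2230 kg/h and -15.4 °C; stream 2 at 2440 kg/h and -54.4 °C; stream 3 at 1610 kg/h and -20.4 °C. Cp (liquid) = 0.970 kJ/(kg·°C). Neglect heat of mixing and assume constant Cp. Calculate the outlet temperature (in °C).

T_out = -31.8 °C

Energy balance with Q = 0: Σ ṁᵢCp,ᵢ(T_out − Tᵢ) = 0
Σ ṁᵢCp,ᵢTᵢ = 2230×0.970×-15.4 + 2440×0.970×-54.4 + 1610×0.970×-20.4 = -193920
Σ ṁᵢCp,ᵢ = 2230×0.970 + 2440×0.970 + 1610×0.970 = 6091.6
T_out = -193920 / 6091.6 = -31.835 °C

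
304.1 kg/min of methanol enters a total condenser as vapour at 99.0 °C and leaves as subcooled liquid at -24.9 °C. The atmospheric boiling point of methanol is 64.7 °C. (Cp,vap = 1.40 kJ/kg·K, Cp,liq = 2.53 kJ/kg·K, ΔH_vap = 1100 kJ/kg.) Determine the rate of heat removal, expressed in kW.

Q_c = 6970 kW

vapour 99.0→64.7 °C: -48.02 kJ/kg
condensation at 64.7 °C: -1100 kJ/kg
liquid 64.7→-24.9 °C: -226.69 kJ/kg
Δh = -48.02 + -1100 + -226.69 = -1374.7 kJ/kg
Q = ṁ·Δh = 304.1 kg/min × -1374.7 kJ/kg = -418050 kJ/min
|Q| = 6967.5 kW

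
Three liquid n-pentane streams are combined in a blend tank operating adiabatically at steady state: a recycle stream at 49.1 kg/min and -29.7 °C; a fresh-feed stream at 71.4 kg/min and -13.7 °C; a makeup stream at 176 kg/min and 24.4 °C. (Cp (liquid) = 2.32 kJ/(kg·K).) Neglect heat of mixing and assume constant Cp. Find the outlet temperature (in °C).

T_out = 6.27 °C

No heat crosses the boundary, so H_out = H_in.
T_out = Σ ṁᵢCp,ᵢTᵢ / Σ ṁᵢCp,ᵢ
      = 4310.4 / 687.88 = 6.2663 °C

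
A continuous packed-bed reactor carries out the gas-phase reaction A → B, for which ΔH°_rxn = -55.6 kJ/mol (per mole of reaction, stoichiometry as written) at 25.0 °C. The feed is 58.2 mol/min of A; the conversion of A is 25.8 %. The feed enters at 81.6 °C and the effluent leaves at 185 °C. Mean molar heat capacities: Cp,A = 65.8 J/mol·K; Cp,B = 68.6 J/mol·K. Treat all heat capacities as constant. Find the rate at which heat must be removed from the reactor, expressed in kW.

Q_out = 7.20 kW

Extent of reaction ξ = 0.258 × 58.2 = 15.016 mol/min
Reaction term: ξ·ΔH°_rxn = 15.016 × -55.6 = -834.87 kJ/min
Sensible, feed 81.6→25 °C: -216.75 kJ/min
Outlet flows (mol/min): A 43.184, B 15.016
Sensible, products 25→185 °C: 619.46 kJ/min
Q = ΔH = -432.16 kJ/min = -7.2027 kW
Heat removed = 7.2027 kW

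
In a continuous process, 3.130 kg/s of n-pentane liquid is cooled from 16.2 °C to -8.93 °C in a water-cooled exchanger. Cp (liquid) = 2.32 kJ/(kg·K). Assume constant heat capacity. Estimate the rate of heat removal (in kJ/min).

Q_c = 10900 kJ/min

Q = ṁ·Cp·ΔT = 3.130 × 2.32 × (-8.93 − 16.2) = -182.48 kJ/s
Cooling duty = 10949 kJ/min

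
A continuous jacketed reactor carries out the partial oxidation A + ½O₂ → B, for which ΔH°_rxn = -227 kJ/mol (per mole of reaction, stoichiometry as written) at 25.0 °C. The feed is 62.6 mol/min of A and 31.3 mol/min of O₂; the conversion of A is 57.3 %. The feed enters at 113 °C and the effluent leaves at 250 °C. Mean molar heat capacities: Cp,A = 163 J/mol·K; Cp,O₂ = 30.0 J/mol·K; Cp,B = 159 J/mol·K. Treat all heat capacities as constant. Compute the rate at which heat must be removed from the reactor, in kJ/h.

Q_out = 406000 kJ/h

Extent of reaction ξ = 0.573 × 62.6 = 35.87 mol/min
Reaction term: ξ·ΔH°_rxn = 35.87 × -227 = -8142.4 kJ/min
Sensible, feed 113→25 °C: -980.57 kJ/min
Outlet flows (mol/min): A 26.73, O₂ 13.365, B 35.87
Sensible, products 25→250 °C: 2353.8 kJ/min
Q = ΔH = -6769.2 kJ/min = -112.82 kW
Heat removed = 406150 kJ/h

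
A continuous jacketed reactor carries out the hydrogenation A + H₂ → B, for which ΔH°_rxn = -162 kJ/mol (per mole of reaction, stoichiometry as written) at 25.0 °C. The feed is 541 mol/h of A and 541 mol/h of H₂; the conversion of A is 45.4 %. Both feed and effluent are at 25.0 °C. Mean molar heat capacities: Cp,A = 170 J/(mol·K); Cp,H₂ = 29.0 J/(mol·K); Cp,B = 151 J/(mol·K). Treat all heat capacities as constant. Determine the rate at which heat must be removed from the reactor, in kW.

Q_out = 11.1 kW

Extent of reaction ξ = 0.454 × 541 = 245.61 mol/h
Reaction term: ξ·ΔH°_rxn = 245.61 × -162 = -39789 kJ/h
Q = ΔH = -39789 kJ/h = -11.053 kW
Heat removed = 11.053 kW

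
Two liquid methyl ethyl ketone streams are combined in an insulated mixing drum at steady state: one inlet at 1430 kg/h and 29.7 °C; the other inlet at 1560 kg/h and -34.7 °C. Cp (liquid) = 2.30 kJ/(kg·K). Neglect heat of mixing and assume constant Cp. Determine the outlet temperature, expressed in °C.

T_out = -3.90 °C

Adiabatic, steady state ⇒ Σ ṁᵢCp,ᵢ(T_out − Tᵢ) = 0
Σ ṁᵢCp,ᵢTᵢ = 1430×2.30×29.7 + 1560×2.30×-34.7 = -26820
Σ ṁᵢCp,ᵢ = 1430×2.30 + 1560×2.30 = 6877
T_out = -26820 / 6877 = -3.9 °C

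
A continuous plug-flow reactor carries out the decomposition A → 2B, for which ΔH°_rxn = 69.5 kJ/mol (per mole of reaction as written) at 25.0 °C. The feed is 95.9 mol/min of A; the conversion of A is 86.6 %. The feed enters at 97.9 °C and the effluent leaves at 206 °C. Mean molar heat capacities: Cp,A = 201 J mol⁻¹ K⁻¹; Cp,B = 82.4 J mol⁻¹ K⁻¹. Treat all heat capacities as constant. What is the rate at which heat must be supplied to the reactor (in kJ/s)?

Extent of reaction ξ = 0.866 × 95.9 = 83.049 mol/min
Reaction term: ξ·ΔH°_rxn = 83.049 × 69.5 = 5771.9 kJ/min
Sensible, feed 97.9→25 °C: -1405.2 kJ/min
Outlet flows (mol/min): A 12.851, B 166.1
Sensible, products 25→206 °C: 2944.8 kJ/min
Q = ΔH = 7311.5 kJ/min = 121.86 kW
Heat supplied = 121.86 kJ/s

Q_in = 122 kJ/s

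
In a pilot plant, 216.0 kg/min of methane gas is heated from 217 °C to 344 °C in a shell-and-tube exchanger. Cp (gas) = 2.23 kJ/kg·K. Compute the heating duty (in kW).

Q = 1020 kW

Q = ṁ·Cp·ΔT = 216.0 × 2.23 × (344 − 217) = 61173 kJ/min
Converting: 61173 / 60 s = 1019.6 kW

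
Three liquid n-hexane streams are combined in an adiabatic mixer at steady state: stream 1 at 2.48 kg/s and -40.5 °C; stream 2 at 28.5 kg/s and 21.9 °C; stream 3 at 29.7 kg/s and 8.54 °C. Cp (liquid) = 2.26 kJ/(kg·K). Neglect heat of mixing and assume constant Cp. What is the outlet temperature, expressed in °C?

No heat crosses the boundary, so H_out = H_in.
T_out = Σ ṁᵢCp,ᵢTᵢ / Σ ṁᵢCp,ᵢ
      = 1756.8 / 137.14 = 12.811 °C

T_out = 12.8 °C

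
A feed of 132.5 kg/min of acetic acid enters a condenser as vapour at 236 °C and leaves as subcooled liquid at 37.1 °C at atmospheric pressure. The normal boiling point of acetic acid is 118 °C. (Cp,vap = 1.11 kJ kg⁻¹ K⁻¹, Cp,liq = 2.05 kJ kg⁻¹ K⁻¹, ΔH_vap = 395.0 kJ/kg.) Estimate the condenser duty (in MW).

vapour 236→118 °C: -130.98 kJ/kg
condensation at 118 °C: -395 kJ/kg
liquid 118→37.1 °C: -165.84 kJ/kg
Δh = -130.98 + -395 + -165.84 = -691.83 kJ/kg
Q = ṁ·Δh = 132.5 kg/min × -691.83 kJ/kg = -91667 kJ/min
|Q| = 1527.8 kW = 1.5278 MW

Q_c = 1.53 MW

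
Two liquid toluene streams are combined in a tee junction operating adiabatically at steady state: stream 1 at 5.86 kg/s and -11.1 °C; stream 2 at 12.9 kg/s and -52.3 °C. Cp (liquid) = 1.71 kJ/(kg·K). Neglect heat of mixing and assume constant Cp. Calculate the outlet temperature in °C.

T_out = -39.4 °C

No heat crosses the boundary, so H_out = H_in.
Σ ṁᵢCp,ᵢTᵢ = 5.86×1.71×-11.1 + 12.9×1.71×-52.3 = -1264.9
Σ ṁᵢCp,ᵢ = 5.86×1.71 + 12.9×1.71 = 32.08
T_out = -1264.9 / 32.08 = -39.43 °C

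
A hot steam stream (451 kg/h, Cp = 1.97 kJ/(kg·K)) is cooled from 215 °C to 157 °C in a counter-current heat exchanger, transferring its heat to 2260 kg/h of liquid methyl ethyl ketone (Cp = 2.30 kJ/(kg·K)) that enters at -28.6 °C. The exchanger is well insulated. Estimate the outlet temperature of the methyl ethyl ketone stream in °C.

T_c,out = -18.7 °C

Heat released by hot stream: Q = 451 × 1.97 × (215 − 157) = 51531 kJ/h
Energy balance on cold side (adiabatic exchanger): Q = ṁ_c·Cp_c·(T_c,out − T_c,in)
T_c,out = -28.6 + 51531/(2260 × 2.30) = -18.686 °C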